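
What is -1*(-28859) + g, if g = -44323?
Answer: -15464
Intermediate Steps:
-1*(-28859) + g = -1*(-28859) - 44323 = 28859 - 44323 = -15464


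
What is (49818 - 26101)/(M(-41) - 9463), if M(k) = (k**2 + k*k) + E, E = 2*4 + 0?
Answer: -23717/6093 ≈ -3.8925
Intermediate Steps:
E = 8 (E = 8 + 0 = 8)
M(k) = 8 + 2*k**2 (M(k) = (k**2 + k*k) + 8 = (k**2 + k**2) + 8 = 2*k**2 + 8 = 8 + 2*k**2)
(49818 - 26101)/(M(-41) - 9463) = (49818 - 26101)/((8 + 2*(-41)**2) - 9463) = 23717/((8 + 2*1681) - 9463) = 23717/((8 + 3362) - 9463) = 23717/(3370 - 9463) = 23717/(-6093) = 23717*(-1/6093) = -23717/6093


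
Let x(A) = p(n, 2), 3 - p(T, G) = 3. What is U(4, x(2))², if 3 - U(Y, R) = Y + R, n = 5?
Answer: 1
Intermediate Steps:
p(T, G) = 0 (p(T, G) = 3 - 1*3 = 3 - 3 = 0)
x(A) = 0
U(Y, R) = 3 - R - Y (U(Y, R) = 3 - (Y + R) = 3 - (R + Y) = 3 + (-R - Y) = 3 - R - Y)
U(4, x(2))² = (3 - 1*0 - 1*4)² = (3 + 0 - 4)² = (-1)² = 1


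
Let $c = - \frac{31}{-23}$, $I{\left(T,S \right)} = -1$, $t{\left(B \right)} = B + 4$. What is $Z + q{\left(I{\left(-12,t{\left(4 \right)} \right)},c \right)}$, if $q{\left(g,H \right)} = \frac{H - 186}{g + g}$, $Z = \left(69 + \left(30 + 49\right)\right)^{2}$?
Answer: $\frac{1011831}{46} \approx 21996.0$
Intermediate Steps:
$t{\left(B \right)} = 4 + B$
$Z = 21904$ ($Z = \left(69 + 79\right)^{2} = 148^{2} = 21904$)
$c = \frac{31}{23}$ ($c = \left(-31\right) \left(- \frac{1}{23}\right) = \frac{31}{23} \approx 1.3478$)
$q{\left(g,H \right)} = \frac{-186 + H}{2 g}$
$Z + q{\left(I{\left(-12,t{\left(4 \right)} \right)},c \right)} = 21904 + \frac{-186 + \frac{31}{23}}{2 \left(-1\right)} = 21904 + \frac{1}{2} \left(-1\right) \left(- \frac{4247}{23}\right) = 21904 + \frac{4247}{46} = \frac{1011831}{46}$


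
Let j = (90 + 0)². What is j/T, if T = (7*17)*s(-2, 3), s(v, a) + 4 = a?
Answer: -8100/119 ≈ -68.067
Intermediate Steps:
s(v, a) = -4 + a
j = 8100 (j = 90² = 8100)
T = -119 (T = (7*17)*(-4 + 3) = 119*(-1) = -119)
j/T = 8100/(-119) = 8100*(-1/119) = -8100/119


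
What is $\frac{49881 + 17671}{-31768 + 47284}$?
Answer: $\frac{16888}{3879} \approx 4.3537$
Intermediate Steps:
$\frac{49881 + 17671}{-31768 + 47284} = \frac{67552}{15516} = 67552 \cdot \frac{1}{15516} = \frac{16888}{3879}$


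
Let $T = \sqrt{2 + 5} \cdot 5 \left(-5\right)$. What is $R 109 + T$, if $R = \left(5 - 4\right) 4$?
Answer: $436 - 25 \sqrt{7} \approx 369.86$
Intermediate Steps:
$R = 4$ ($R = 1 \cdot 4 = 4$)
$T = - 25 \sqrt{7}$ ($T = \sqrt{7} \cdot 5 \left(-5\right) = 5 \sqrt{7} \left(-5\right) = - 25 \sqrt{7} \approx -66.144$)
$R 109 + T = 4 \cdot 109 - 25 \sqrt{7} = 436 - 25 \sqrt{7}$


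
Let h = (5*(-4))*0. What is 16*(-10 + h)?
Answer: -160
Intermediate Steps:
h = 0 (h = -20*0 = 0)
16*(-10 + h) = 16*(-10 + 0) = 16*(-10) = -160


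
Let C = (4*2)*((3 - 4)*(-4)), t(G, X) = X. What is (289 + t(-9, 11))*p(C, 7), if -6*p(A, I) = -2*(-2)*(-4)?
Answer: 800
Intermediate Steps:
C = 32 (C = 8*(-1*(-4)) = 8*4 = 32)
p(A, I) = 8/3 (p(A, I) = -(-2*(-2))*(-4)/6 = -2*(-4)/3 = -⅙*(-16) = 8/3)
(289 + t(-9, 11))*p(C, 7) = (289 + 11)*(8/3) = 300*(8/3) = 800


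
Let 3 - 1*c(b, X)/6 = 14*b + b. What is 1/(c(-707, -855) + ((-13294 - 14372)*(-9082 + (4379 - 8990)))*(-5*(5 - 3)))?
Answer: -1/3788241732 ≈ -2.6397e-10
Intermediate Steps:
c(b, X) = 18 - 90*b (c(b, X) = 18 - 6*(14*b + b) = 18 - 90*b)
1/(c(-707, -855) + ((-13294 - 14372)*(-9082 + (4379 - 8990)))*(-5*(5 - 3))) = 1/((18 - 90*(-707)) + ((-13294 - 14372)*(-9082 + (4379 - 8990)))*(-5*(5 - 3))) = 1/((18 + 63630) + (-27666*(-9082 - 4611))*(-5*2)) = 1/(63648 - 27666*(-13693)*(-10)) = 1/(63648 + 378830538*(-10)) = 1/(63648 - 3788305380) = 1/(-3788241732) = -1/3788241732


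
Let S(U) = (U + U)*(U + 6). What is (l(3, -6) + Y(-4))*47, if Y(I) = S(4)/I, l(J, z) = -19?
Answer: -1833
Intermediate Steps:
S(U) = 2*U*(6 + U) (S(U) = (2*U)*(6 + U) = 2*U*(6 + U))
Y(I) = 80/I (Y(I) = (2*4*(6 + 4))/I = (2*4*10)/I = 80/I)
(l(3, -6) + Y(-4))*47 = (-19 + 80/(-4))*47 = (-19 + 80*(-1/4))*47 = (-19 - 20)*47 = -39*47 = -1833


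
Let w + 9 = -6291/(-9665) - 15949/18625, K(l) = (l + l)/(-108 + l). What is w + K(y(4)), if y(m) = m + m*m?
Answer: -3825570862/396023375 ≈ -9.6600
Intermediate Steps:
y(m) = m + m**2
K(l) = 2*l/(-108 + l) (K(l) = (2*l)/(-108 + l) = 2*l/(-108 + l))
w = -331414567/36002125 (w = -9 + (-6291/(-9665) - 15949/18625) = -9 + (-6291*(-1/9665) - 15949*1/18625) = -9 + (6291/9665 - 15949/18625) = -9 - 7395442/36002125 = -331414567/36002125 ≈ -9.2054)
w + K(y(4)) = -331414567/36002125 + 2*(4*(1 + 4))/(-108 + 4*(1 + 4)) = -331414567/36002125 + 2*(4*5)/(-108 + 4*5) = -331414567/36002125 + 2*20/(-108 + 20) = -331414567/36002125 + 2*20/(-88) = -331414567/36002125 + 2*20*(-1/88) = -331414567/36002125 - 5/11 = -3825570862/396023375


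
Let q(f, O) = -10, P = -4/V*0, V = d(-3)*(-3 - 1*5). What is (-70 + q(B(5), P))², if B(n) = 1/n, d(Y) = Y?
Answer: 6400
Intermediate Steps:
V = 24 (V = -3*(-3 - 1*5) = -3*(-3 - 5) = -3*(-8) = 24)
B(n) = 1/n
P = 0 (P = -4/24*0 = -4*1/24*0 = -⅙*0 = 0)
(-70 + q(B(5), P))² = (-70 - 10)² = (-80)² = 6400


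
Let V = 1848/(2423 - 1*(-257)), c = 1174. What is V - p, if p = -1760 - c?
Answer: 983121/335 ≈ 2934.7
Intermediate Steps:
V = 231/335 (V = 1848/(2423 + 257) = 1848/2680 = 1848*(1/2680) = 231/335 ≈ 0.68955)
p = -2934 (p = -1760 - 1*1174 = -1760 - 1174 = -2934)
V - p = 231/335 - 1*(-2934) = 231/335 + 2934 = 983121/335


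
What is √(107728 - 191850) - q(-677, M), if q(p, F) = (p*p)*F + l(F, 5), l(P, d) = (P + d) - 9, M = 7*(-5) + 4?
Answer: 14208234 + I*√84122 ≈ 1.4208e+7 + 290.04*I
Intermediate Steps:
M = -31 (M = -35 + 4 = -31)
l(P, d) = -9 + P + d
q(p, F) = -4 + F + F*p² (q(p, F) = (p*p)*F + (-9 + F + 5) = p²*F + (-4 + F) = F*p² + (-4 + F) = -4 + F + F*p²)
√(107728 - 191850) - q(-677, M) = √(107728 - 191850) - (-4 - 31 - 31*(-677)²) = √(-84122) - (-4 - 31 - 31*458329) = I*√84122 - (-4 - 31 - 14208199) = I*√84122 - 1*(-14208234) = I*√84122 + 14208234 = 14208234 + I*√84122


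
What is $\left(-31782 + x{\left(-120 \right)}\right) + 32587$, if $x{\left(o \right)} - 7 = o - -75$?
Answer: $767$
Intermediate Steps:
$x{\left(o \right)} = 82 + o$ ($x{\left(o \right)} = 7 + \left(o - -75\right) = 7 + \left(o + 75\right) = 7 + \left(75 + o\right) = 82 + o$)
$\left(-31782 + x{\left(-120 \right)}\right) + 32587 = \left(-31782 + \left(82 - 120\right)\right) + 32587 = \left(-31782 - 38\right) + 32587 = -31820 + 32587 = 767$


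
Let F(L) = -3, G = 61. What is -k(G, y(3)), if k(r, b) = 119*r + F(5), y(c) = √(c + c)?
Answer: -7256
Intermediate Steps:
y(c) = √2*√c (y(c) = √(2*c) = √2*√c)
k(r, b) = -3 + 119*r (k(r, b) = 119*r - 3 = -3 + 119*r)
-k(G, y(3)) = -(-3 + 119*61) = -(-3 + 7259) = -1*7256 = -7256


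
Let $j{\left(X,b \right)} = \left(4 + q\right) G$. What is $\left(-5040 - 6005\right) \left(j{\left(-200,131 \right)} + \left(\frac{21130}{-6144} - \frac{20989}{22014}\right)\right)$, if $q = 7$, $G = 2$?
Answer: $- \frac{2191950308435}{11271168} \approx -1.9447 \cdot 10^{5}$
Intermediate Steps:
$j{\left(X,b \right)} = 22$ ($j{\left(X,b \right)} = \left(4 + 7\right) 2 = 11 \cdot 2 = 22$)
$\left(-5040 - 6005\right) \left(j{\left(-200,131 \right)} + \left(\frac{21130}{-6144} - \frac{20989}{22014}\right)\right) = \left(-5040 - 6005\right) \left(22 + \left(\frac{21130}{-6144} - \frac{20989}{22014}\right)\right) = - 11045 \left(22 + \left(21130 \left(- \frac{1}{6144}\right) - \frac{20989}{22014}\right)\right) = - 11045 \left(22 - \frac{49509353}{11271168}\right) = \left(-11045\right) \frac{198456343}{11271168} = - \frac{2191950308435}{11271168}$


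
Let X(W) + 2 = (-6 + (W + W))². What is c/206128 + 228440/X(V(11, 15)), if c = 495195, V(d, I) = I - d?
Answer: 23544435355/206128 ≈ 1.1422e+5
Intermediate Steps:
X(W) = -2 + (-6 + 2*W)² (X(W) = -2 + (-6 + (W + W))² = -2 + (-6 + 2*W)²)
c/206128 + 228440/X(V(11, 15)) = 495195/206128 + 228440/(-2 + 4*(-3 + (15 - 1*11))²) = 495195*(1/206128) + 228440/(-2 + 4*(-3 + (15 - 11))²) = 495195/206128 + 228440/(-2 + 4*(-3 + 4)²) = 495195/206128 + 228440/(-2 + 4*1²) = 495195/206128 + 228440/(-2 + 4*1) = 495195/206128 + 228440/(-2 + 4) = 495195/206128 + 228440/2 = 495195/206128 + 228440*(½) = 495195/206128 + 114220 = 23544435355/206128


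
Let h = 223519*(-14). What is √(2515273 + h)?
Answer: I*√613993 ≈ 783.58*I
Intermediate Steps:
h = -3129266
√(2515273 + h) = √(2515273 - 3129266) = √(-613993) = I*√613993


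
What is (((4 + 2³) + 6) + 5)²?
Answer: 529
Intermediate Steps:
(((4 + 2³) + 6) + 5)² = (((4 + 8) + 6) + 5)² = ((12 + 6) + 5)² = (18 + 5)² = 23² = 529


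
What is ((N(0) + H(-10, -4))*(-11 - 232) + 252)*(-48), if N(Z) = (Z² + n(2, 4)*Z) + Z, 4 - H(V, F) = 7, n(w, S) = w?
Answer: -47088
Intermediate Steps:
H(V, F) = -3 (H(V, F) = 4 - 1*7 = 4 - 7 = -3)
N(Z) = Z² + 3*Z (N(Z) = (Z² + 2*Z) + Z = Z² + 3*Z)
((N(0) + H(-10, -4))*(-11 - 232) + 252)*(-48) = ((0*(3 + 0) - 3)*(-11 - 232) + 252)*(-48) = ((0*3 - 3)*(-243) + 252)*(-48) = ((0 - 3)*(-243) + 252)*(-48) = (-3*(-243) + 252)*(-48) = (729 + 252)*(-48) = 981*(-48) = -47088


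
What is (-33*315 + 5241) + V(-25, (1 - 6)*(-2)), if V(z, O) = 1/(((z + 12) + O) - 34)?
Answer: -190699/37 ≈ -5154.0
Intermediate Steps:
V(z, O) = 1/(-22 + O + z) (V(z, O) = 1/(((12 + z) + O) - 34) = 1/((12 + O + z) - 34) = 1/(-22 + O + z))
(-33*315 + 5241) + V(-25, (1 - 6)*(-2)) = (-33*315 + 5241) + 1/(-22 + (1 - 6)*(-2) - 25) = (-10395 + 5241) + 1/(-22 - 5*(-2) - 25) = -5154 + 1/(-22 + 10 - 25) = -5154 + 1/(-37) = -5154 - 1/37 = -190699/37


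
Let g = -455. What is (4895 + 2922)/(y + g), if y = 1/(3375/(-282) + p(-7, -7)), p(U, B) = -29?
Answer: -30103267/1752299 ≈ -17.179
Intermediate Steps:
y = -94/3851 (y = 1/(3375/(-282) - 29) = 1/(3375*(-1/282) - 29) = 1/(-1125/94 - 29) = 1/(-3851/94) = -94/3851 ≈ -0.024409)
(4895 + 2922)/(y + g) = (4895 + 2922)/(-94/3851 - 455) = 7817/(-1752299/3851) = 7817*(-3851/1752299) = -30103267/1752299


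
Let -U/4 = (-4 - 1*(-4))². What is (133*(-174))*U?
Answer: 0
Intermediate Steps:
U = 0 (U = -4*(-4 - 1*(-4))² = -4*(-4 + 4)² = -4*0² = -4*0 = 0)
(133*(-174))*U = (133*(-174))*0 = -23142*0 = 0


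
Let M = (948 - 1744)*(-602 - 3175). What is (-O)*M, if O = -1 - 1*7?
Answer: 24051936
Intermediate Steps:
O = -8 (O = -1 - 7 = -8)
M = 3006492 (M = -796*(-3777) = 3006492)
(-O)*M = -1*(-8)*3006492 = 8*3006492 = 24051936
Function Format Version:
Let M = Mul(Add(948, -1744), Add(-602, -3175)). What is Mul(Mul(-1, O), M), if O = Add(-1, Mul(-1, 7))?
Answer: 24051936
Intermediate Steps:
O = -8 (O = Add(-1, -7) = -8)
M = 3006492 (M = Mul(-796, -3777) = 3006492)
Mul(Mul(-1, O), M) = Mul(Mul(-1, -8), 3006492) = Mul(8, 3006492) = 24051936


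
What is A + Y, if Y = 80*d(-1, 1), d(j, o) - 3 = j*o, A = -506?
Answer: -346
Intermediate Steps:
d(j, o) = 3 + j*o
Y = 160 (Y = 80*(3 - 1*1) = 80*(3 - 1) = 80*2 = 160)
A + Y = -506 + 160 = -346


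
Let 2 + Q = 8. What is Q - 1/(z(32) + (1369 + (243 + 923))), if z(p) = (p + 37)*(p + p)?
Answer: 41705/6951 ≈ 5.9999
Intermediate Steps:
z(p) = 2*p*(37 + p) (z(p) = (37 + p)*(2*p) = 2*p*(37 + p))
Q = 6 (Q = -2 + 8 = 6)
Q - 1/(z(32) + (1369 + (243 + 923))) = 6 - 1/(2*32*(37 + 32) + (1369 + (243 + 923))) = 6 - 1/(2*32*69 + (1369 + 1166)) = 6 - 1/(4416 + 2535) = 6 - 1/6951 = 41705/6951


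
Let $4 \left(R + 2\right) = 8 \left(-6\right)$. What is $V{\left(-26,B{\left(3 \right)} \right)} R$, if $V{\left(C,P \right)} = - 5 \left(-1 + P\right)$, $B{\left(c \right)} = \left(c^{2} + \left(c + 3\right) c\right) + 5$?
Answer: $2170$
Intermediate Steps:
$B{\left(c \right)} = 5 + c^{2} + c \left(3 + c\right)$ ($B{\left(c \right)} = \left(c^{2} + \left(3 + c\right) c\right) + 5 = \left(c^{2} + c \left(3 + c\right)\right) + 5 = 5 + c^{2} + c \left(3 + c\right)$)
$R = -14$ ($R = -2 + \frac{8 \left(-6\right)}{4} = -2 + \frac{1}{4} \left(-48\right) = -2 - 12 = -14$)
$V{\left(C,P \right)} = 5 - 5 P$
$V{\left(-26,B{\left(3 \right)} \right)} R = \left(5 - 5 \left(5 + 2 \cdot 3^{2} + 3 \cdot 3\right)\right) \left(-14\right) = \left(5 - 5 \left(5 + 2 \cdot 9 + 9\right)\right) \left(-14\right) = \left(5 - 5 \left(5 + 18 + 9\right)\right) \left(-14\right) = \left(5 - 160\right) \left(-14\right) = \left(-155\right) \left(-14\right) = 2170$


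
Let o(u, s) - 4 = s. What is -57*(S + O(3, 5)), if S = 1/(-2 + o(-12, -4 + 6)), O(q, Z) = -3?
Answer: 627/4 ≈ 156.75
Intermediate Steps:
o(u, s) = 4 + s
S = 1/4 (S = 1/(-2 + (4 + (-4 + 6))) = 1/(-2 + (4 + 2)) = 1/(-2 + 6) = 1/4 ≈ 0.25000)
-57*(S + O(3, 5)) = -57*(1/4 - 3) = -57*(-11/4) = 627/4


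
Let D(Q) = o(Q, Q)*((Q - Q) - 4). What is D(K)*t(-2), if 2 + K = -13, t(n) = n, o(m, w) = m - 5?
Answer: -160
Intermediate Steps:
o(m, w) = -5 + m
K = -15 (K = -2 - 13 = -15)
D(Q) = 20 - 4*Q (D(Q) = (-5 + Q)*((Q - Q) - 4) = (-5 + Q)*(0 - 4) = (-5 + Q)*(-4) = 20 - 4*Q)
D(K)*t(-2) = (20 - 4*(-15))*(-2) = (20 + 60)*(-2) = 80*(-2) = -160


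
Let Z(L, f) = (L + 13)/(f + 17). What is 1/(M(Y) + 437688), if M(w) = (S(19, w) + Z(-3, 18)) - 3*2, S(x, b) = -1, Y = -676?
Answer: 7/3063769 ≈ 2.2848e-6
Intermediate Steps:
Z(L, f) = (13 + L)/(17 + f)
M(w) = -47/7 (M(w) = (-1 + (13 - 3)/(17 + 18)) - 3*2 = (-1 + 10/35) - 6 = (-1 + (1/35)*10) - 6 = (-1 + 2/7) - 6 = -5/7 - 6 = -47/7)
1/(M(Y) + 437688) = 1/(-47/7 + 437688) = 1/(3063769/7) = 7/3063769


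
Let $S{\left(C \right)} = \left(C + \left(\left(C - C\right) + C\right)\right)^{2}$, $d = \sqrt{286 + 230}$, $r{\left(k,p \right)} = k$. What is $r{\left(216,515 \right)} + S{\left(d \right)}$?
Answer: $2280$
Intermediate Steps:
$d = 2 \sqrt{129}$ ($d = \sqrt{516} = 2 \sqrt{129} \approx 22.716$)
$S{\left(C \right)} = 4 C^{2}$ ($S{\left(C \right)} = \left(C + \left(0 + C\right)\right)^{2} = \left(C + C\right)^{2} = \left(2 C\right)^{2} = 4 C^{2}$)
$r{\left(216,515 \right)} + S{\left(d \right)} = 216 + 4 \left(2 \sqrt{129}\right)^{2} = 216 + 4 \cdot 516 = 216 + 2064 = 2280$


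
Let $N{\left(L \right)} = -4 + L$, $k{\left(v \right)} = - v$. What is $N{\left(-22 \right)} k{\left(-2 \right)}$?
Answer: $-52$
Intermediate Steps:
$N{\left(-22 \right)} k{\left(-2 \right)} = \left(-4 - 22\right) \left(\left(-1\right) \left(-2\right)\right) = \left(-26\right) 2 = -52$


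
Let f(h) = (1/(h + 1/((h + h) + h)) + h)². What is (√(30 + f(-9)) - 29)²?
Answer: (7076 - √6727809)²/59536 ≈ 337.44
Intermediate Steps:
f(h) = (h + 1/(h + 1/(3*h)))² (f(h) = (1/(h + 1/(2*h + h)) + h)² = (1/(h + 1/(3*h)) + h)² = (h + 1/(h + 1/(3*h)))²)
(√(30 + f(-9)) - 29)² = (√(30 + (-9)²*(4 + 3*(-9)²)²/(1 + 3*(-9)²)²) - 29)² = (√(30 + 81*(4 + 3*81)²/(1 + 3*81)²) - 29)² = (√(30 + 81*(4 + 243)²/(1 + 243)²) - 29)² = (√(30 + 81*247²/244²) - 29)² = (√(30 + 81*(1/59536)*61009) - 29)² = (√(30 + 4941729/59536) - 29)² = (√(6727809/59536) - 29)² = (√6727809/244 - 29)² = (-29 + √6727809/244)²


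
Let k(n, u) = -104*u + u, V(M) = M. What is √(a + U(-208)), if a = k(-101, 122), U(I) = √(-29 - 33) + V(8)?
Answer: √(-12558 + I*√62) ≈ 0.0351 + 112.06*I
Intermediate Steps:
k(n, u) = -103*u
U(I) = 8 + I*√62 (U(I) = √(-29 - 33) + 8 = √(-62) + 8 = I*√62 + 8 = 8 + I*√62)
a = -12566 (a = -103*122 = -12566)
√(a + U(-208)) = √(-12566 + (8 + I*√62)) = √(-12558 + I*√62)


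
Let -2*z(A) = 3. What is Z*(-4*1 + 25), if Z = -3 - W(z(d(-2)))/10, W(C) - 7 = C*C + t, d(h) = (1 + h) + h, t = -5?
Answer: -2877/40 ≈ -71.925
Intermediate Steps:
d(h) = 1 + 2*h
z(A) = -3/2 (z(A) = -½*3 = -3/2)
W(C) = 2 + C² (W(C) = 7 + (C*C - 5) = 7 + (C² - 5) = 7 + (-5 + C²) = 2 + C²)
Z = -137/40 (Z = -3 - (2 + (-3/2)²)/10 = -3 - (2 + 9/4)/10 = -3 - 17/(4*10) = -3 - 1*17/40 = -3 - 17/40 = -137/40 ≈ -3.4250)
Z*(-4*1 + 25) = -137*(-4*1 + 25)/40 = -137*(-4 + 25)/40 = -137/40*21 = -2877/40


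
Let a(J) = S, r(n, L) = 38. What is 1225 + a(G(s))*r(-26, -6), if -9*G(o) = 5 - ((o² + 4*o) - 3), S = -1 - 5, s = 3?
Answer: 997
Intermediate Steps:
S = -6
G(o) = -8/9 + o²/9 + 4*o/9 (G(o) = -(5 - ((o² + 4*o) - 3))/9 = -(5 - (-3 + o² + 4*o))/9 = -(5 + (3 - o² - 4*o))/9 = -(8 - o² - 4*o)/9 = -8/9 + o²/9 + 4*o/9)
a(J) = -6
1225 + a(G(s))*r(-26, -6) = 1225 - 6*38 = 1225 - 228 = 997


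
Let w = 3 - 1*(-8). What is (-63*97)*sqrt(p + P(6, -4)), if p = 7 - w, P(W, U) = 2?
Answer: -6111*I*sqrt(2) ≈ -8642.3*I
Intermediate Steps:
w = 11 (w = 3 + 8 = 11)
p = -4 (p = 7 - 1*11 = 7 - 11 = -4)
(-63*97)*sqrt(p + P(6, -4)) = (-63*97)*sqrt(-4 + 2) = -6111*I*sqrt(2)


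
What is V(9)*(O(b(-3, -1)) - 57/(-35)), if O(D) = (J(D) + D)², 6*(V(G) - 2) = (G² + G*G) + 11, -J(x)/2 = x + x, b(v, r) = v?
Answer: 17834/7 ≈ 2547.7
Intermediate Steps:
J(x) = -4*x (J(x) = -2*(x + x) = -4*x)
V(G) = 23/6 + G²/3 (V(G) = 2 + ((G² + G*G) + 11)/6 = 2 + ((G² + G²) + 11)/6 = 2 + (2*G² + 11)/6 = 2 + (11 + 2*G²)/6 = 2 + (11/6 + G²/3) = 23/6 + G²/3)
O(D) = 9*D² (O(D) = (-4*D + D)² = (-3*D)² = 9*D²)
V(9)*(O(b(-3, -1)) - 57/(-35)) = (23/6 + (⅓)*9²)*(9*(-3)² - 57/(-35)) = (23/6 + (⅓)*81)*(9*9 - 57*(-1/35)) = (23/6 + 27)*(81 + 57/35) = (185/6)*(2892/35) = 17834/7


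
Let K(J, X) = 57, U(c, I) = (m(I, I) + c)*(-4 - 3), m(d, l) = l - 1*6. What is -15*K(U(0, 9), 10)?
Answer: -855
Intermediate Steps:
m(d, l) = -6 + l (m(d, l) = l - 6 = -6 + l)
U(c, I) = 42 - 7*I - 7*c (U(c, I) = ((-6 + I) + c)*(-4 - 3) = (-6 + I + c)*(-7) = 42 - 7*I - 7*c)
-15*K(U(0, 9), 10) = -15*57 = -855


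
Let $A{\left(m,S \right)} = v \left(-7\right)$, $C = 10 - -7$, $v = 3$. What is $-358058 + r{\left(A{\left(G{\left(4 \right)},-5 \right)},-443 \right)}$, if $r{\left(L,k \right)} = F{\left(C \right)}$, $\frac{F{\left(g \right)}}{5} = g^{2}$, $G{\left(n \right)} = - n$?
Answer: $-356613$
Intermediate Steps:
$C = 17$ ($C = 10 + 7 = 17$)
$F{\left(g \right)} = 5 g^{2}$
$A{\left(m,S \right)} = -21$ ($A{\left(m,S \right)} = 3 \left(-7\right) = -21$)
$r{\left(L,k \right)} = 1445$ ($r{\left(L,k \right)} = 5 \cdot 17^{2} = 5 \cdot 289 = 1445$)
$-358058 + r{\left(A{\left(G{\left(4 \right)},-5 \right)},-443 \right)} = -358058 + 1445 = -356613$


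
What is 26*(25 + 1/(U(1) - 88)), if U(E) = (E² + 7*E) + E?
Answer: 51324/79 ≈ 649.67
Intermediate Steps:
U(E) = E² + 8*E
26*(25 + 1/(U(1) - 88)) = 26*(25 + 1/(1*(8 + 1) - 88)) = 26*(25 + 1/(1*9 - 88)) = 26*(25 + 1/(9 - 88)) = 26*(25 + 1/(-79)) = 26*(25 - 1/79) = 26*(1974/79) = 51324/79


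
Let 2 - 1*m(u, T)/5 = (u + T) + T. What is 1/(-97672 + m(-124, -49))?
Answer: -1/96552 ≈ -1.0357e-5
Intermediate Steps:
m(u, T) = 10 - 10*T - 5*u (m(u, T) = 10 - 5*((u + T) + T) = 10 - 5*((T + u) + T) = 10 - 5*(u + 2*T) = 10 + (-10*T - 5*u) = 10 - 10*T - 5*u)
1/(-97672 + m(-124, -49)) = 1/(-97672 + (10 - 10*(-49) - 5*(-124))) = 1/(-97672 + (10 + 490 + 620)) = 1/(-97672 + 1120) = 1/(-96552) = -1/96552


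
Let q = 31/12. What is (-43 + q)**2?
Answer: 235225/144 ≈ 1633.5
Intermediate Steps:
q = 31/12 (q = 31*(1/12) = 31/12 ≈ 2.5833)
(-43 + q)**2 = (-43 + 31/12)**2 = (-485/12)**2 = 235225/144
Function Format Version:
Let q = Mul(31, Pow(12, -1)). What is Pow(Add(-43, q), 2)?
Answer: Rational(235225, 144) ≈ 1633.5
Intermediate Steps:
q = Rational(31, 12) (q = Mul(31, Rational(1, 12)) = Rational(31, 12) ≈ 2.5833)
Pow(Add(-43, q), 2) = Pow(Add(-43, Rational(31, 12)), 2) = Pow(Rational(-485, 12), 2) = Rational(235225, 144)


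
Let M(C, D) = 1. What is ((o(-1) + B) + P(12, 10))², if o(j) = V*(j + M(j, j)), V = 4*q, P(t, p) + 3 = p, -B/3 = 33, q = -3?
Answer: 8464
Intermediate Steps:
B = -99 (B = -3*33 = -99)
P(t, p) = -3 + p
V = -12 (V = 4*(-3) = -12)
o(j) = -12 - 12*j (o(j) = -12*(j + 1) = -12*(1 + j) = -12 - 12*j)
((o(-1) + B) + P(12, 10))² = (((-12 - 12*(-1)) - 99) + (-3 + 10))² = (((-12 + 12) - 99) + 7)² = ((0 - 99) + 7)² = (-99 + 7)² = (-92)² = 8464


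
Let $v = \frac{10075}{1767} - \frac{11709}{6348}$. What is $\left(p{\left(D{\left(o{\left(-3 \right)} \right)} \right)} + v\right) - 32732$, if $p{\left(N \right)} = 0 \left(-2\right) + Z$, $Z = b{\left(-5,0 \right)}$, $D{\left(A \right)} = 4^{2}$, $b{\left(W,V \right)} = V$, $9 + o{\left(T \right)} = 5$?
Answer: $- \frac{3947406755}{120612} \approx -32728.0$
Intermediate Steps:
$o{\left(T \right)} = -4$ ($o{\left(T \right)} = -9 + 5 = -4$)
$D{\left(A \right)} = 16$
$Z = 0$
$p{\left(N \right)} = 0$ ($p{\left(N \right)} = 0 \left(-2\right) + 0 = 0 + 0 = 0$)
$v = \frac{465229}{120612}$ ($v = 10075 \cdot \frac{1}{1767} - \frac{3903}{2116} = \frac{325}{57} - \frac{3903}{2116} = \frac{465229}{120612} \approx 3.8572$)
$\left(p{\left(D{\left(o{\left(-3 \right)} \right)} \right)} + v\right) - 32732 = \left(0 + \frac{465229}{120612}\right) - 32732 = \frac{465229}{120612} - 32732 = - \frac{3947406755}{120612}$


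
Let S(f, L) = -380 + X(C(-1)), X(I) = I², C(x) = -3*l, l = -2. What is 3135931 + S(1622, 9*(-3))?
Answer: 3135587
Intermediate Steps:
C(x) = 6 (C(x) = -3*(-2) = 6)
S(f, L) = -344 (S(f, L) = -380 + 6² = -380 + 36 = -344)
3135931 + S(1622, 9*(-3)) = 3135931 - 344 = 3135587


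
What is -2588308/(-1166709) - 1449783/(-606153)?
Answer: 1086795177757/235734720159 ≈ 4.6102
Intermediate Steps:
-2588308/(-1166709) - 1449783/(-606153) = -2588308*(-1/1166709) - 1449783*(-1/606153) = 2588308/1166709 + 483261/202051 = 1086795177757/235734720159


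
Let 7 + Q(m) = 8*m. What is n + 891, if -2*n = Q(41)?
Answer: 1461/2 ≈ 730.50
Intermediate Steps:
Q(m) = -7 + 8*m
n = -321/2 (n = -(-7 + 8*41)/2 = -(-7 + 328)/2 = -1/2*321 = -321/2 ≈ -160.50)
n + 891 = -321/2 + 891 = 1461/2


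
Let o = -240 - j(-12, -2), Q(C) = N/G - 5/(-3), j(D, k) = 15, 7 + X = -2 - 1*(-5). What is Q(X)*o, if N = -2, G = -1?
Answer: -935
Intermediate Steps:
X = -4 (X = -7 + (-2 - 1*(-5)) = -7 + (-2 + 5) = -7 + 3 = -4)
Q(C) = 11/3 (Q(C) = -2/(-1) - 5/(-3) = -2*(-1) - 5*(-⅓) = 2 + 5/3 = 11/3)
o = -255 (o = -240 - 1*15 = -240 - 15 = -255)
Q(X)*o = (11/3)*(-255) = -935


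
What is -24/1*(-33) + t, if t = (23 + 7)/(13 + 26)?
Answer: 10306/13 ≈ 792.77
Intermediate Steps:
t = 10/13 (t = 30/39 = 30*(1/39) = 10/13 ≈ 0.76923)
-24/1*(-33) + t = -24/1*(-33) + 10/13 = -24*1*(-33) + 10/13 = -24*(-33) + 10/13 = 792 + 10/13 = 10306/13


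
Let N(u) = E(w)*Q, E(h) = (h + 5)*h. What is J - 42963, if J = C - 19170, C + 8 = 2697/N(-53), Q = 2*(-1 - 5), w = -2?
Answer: -1490485/24 ≈ -62104.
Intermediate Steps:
E(h) = h*(5 + h) (E(h) = (5 + h)*h = h*(5 + h))
Q = -12 (Q = 2*(-6) = -12)
N(u) = 72 (N(u) = -2*(5 - 2)*(-12) = -2*3*(-12) = -6*(-12) = 72)
C = 707/24 (C = -8 + 2697/72 = -8 + 2697*(1/72) = -8 + 899/24 = 707/24 ≈ 29.458)
J = -459373/24 (J = 707/24 - 19170 = -459373/24 ≈ -19141.)
J - 42963 = -459373/24 - 42963 = -1490485/24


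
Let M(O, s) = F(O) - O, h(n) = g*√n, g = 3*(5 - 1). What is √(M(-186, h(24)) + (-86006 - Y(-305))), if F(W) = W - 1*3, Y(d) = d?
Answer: 2*I*√21426 ≈ 292.75*I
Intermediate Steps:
F(W) = -3 + W (F(W) = W - 3 = -3 + W)
g = 12 (g = 3*4 = 12)
h(n) = 12*√n
M(O, s) = -3 (M(O, s) = (-3 + O) - O = -3)
√(M(-186, h(24)) + (-86006 - Y(-305))) = √(-3 + (-86006 - 1*(-305))) = √(-3 + (-86006 + 305)) = √(-3 - 85701) = √(-85704) = 2*I*√21426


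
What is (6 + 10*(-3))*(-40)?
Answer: 960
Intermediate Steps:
(6 + 10*(-3))*(-40) = (6 - 30)*(-40) = -24*(-40) = 960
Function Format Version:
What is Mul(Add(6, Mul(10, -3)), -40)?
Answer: 960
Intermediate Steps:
Mul(Add(6, Mul(10, -3)), -40) = Mul(Add(6, -30), -40) = Mul(-24, -40) = 960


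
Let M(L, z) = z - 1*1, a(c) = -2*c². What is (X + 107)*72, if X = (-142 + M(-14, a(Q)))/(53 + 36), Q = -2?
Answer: 674784/89 ≈ 7581.8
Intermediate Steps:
M(L, z) = -1 + z (M(L, z) = z - 1 = -1 + z)
X = -151/89 (X = (-142 + (-1 - 2*(-2)²))/(53 + 36) = (-142 + (-1 - 2*4))/89 = (-142 + (-1 - 8))*(1/89) = (-142 - 9)*(1/89) = -151*1/89 = -151/89 ≈ -1.6966)
(X + 107)*72 = (-151/89 + 107)*72 = (9372/89)*72 = 674784/89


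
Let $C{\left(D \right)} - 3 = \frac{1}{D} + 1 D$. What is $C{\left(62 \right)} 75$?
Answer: $\frac{302325}{62} \approx 4876.2$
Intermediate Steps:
$C{\left(D \right)} = 3 + D + \frac{1}{D}$ ($C{\left(D \right)} = 3 + \left(\frac{1}{D} + 1 D\right) = 3 + \left(\frac{1}{D} + D\right) = 3 + \left(D + \frac{1}{D}\right) = 3 + D + \frac{1}{D}$)
$C{\left(62 \right)} 75 = \left(3 + 62 + \frac{1}{62}\right) 75 = \frac{4031}{62} \cdot 75 = \frac{302325}{62}$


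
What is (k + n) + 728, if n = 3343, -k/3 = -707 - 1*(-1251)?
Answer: 2439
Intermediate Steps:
k = -1632 (k = -3*(-707 - 1*(-1251)) = -3*(-707 + 1251) = -3*544 = -1632)
(k + n) + 728 = (-1632 + 3343) + 728 = 1711 + 728 = 2439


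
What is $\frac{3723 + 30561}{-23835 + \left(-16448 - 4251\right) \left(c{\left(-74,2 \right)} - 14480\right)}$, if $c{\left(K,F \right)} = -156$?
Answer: $\frac{34284}{302926729} \approx 0.00011318$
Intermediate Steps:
$\frac{3723 + 30561}{-23835 + \left(-16448 - 4251\right) \left(c{\left(-74,2 \right)} - 14480\right)} = \frac{3723 + 30561}{-23835 + \left(-16448 - 4251\right) \left(-156 - 14480\right)} = \frac{34284}{-23835 - -302950564} = \frac{34284}{-23835 + 302950564} = \frac{34284}{302926729}$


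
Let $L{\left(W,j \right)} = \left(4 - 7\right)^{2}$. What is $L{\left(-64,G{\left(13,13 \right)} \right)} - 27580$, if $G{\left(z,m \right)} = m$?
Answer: $-27571$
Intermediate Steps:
$L{\left(W,j \right)} = 9$ ($L{\left(W,j \right)} = \left(-3\right)^{2} = 9$)
$L{\left(-64,G{\left(13,13 \right)} \right)} - 27580 = 9 - 27580 = -27571$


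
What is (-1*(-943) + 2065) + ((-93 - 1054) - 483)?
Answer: 1378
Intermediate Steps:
(-1*(-943) + 2065) + ((-93 - 1054) - 483) = (943 + 2065) + (-1147 - 483) = 3008 - 1630 = 1378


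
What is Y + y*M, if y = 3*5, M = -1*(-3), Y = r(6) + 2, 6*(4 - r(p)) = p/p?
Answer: 305/6 ≈ 50.833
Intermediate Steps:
r(p) = 23/6 (r(p) = 4 - p/(6*p) = 4 - ⅙*1 = 4 - ⅙ = 23/6)
Y = 35/6 (Y = 23/6 + 2 = 35/6 ≈ 5.8333)
M = 3
y = 15
Y + y*M = 35/6 + 15*3 = 35/6 + 45 = 305/6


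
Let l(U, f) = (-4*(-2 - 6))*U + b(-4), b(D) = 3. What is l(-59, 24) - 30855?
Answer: -32740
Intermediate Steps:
l(U, f) = 3 + 32*U (l(U, f) = (-4*(-2 - 6))*U + 3 = (-4*(-8))*U + 3 = 32*U + 3 = 3 + 32*U)
l(-59, 24) - 30855 = (3 + 32*(-59)) - 30855 = (3 - 1888) - 30855 = -1885 - 30855 = -32740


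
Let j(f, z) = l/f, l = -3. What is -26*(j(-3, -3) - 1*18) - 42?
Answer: 400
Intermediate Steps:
j(f, z) = -3/f
-26*(j(-3, -3) - 1*18) - 42 = -26*(-3/(-3) - 1*18) - 42 = -26*(-3*(-⅓) - 18) - 42 = -26*(1 - 18) - 42 = -26*(-17) - 42 = 442 - 42 = 400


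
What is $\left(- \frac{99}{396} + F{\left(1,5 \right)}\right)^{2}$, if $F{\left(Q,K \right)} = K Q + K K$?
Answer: $\frac{14161}{16} \approx 885.06$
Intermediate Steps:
$F{\left(Q,K \right)} = K^{2} + K Q$ ($F{\left(Q,K \right)} = K Q + K^{2} = K^{2} + K Q$)
$\left(- \frac{99}{396} + F{\left(1,5 \right)}\right)^{2} = \left(- \frac{99}{396} + 5 \left(5 + 1\right)\right)^{2} = \left(\left(-99\right) \frac{1}{396} + 5 \cdot 6\right)^{2} = \left(- \frac{1}{4} + 30\right)^{2} = \left(\frac{119}{4}\right)^{2} = \frac{14161}{16}$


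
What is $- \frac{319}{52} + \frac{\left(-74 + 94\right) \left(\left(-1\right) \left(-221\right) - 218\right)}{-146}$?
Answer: $- \frac{24847}{3796} \approx -6.5456$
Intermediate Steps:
$- \frac{319}{52} + \frac{\left(-74 + 94\right) \left(\left(-1\right) \left(-221\right) - 218\right)}{-146} = \left(-319\right) \frac{1}{52} + 20 \left(221 - 218\right) \left(- \frac{1}{146}\right) = - \frac{319}{52} + 20 \cdot 3 \left(- \frac{1}{146}\right) = - \frac{319}{52} + 60 \left(- \frac{1}{146}\right) = - \frac{319}{52} - \frac{30}{73} = - \frac{24847}{3796}$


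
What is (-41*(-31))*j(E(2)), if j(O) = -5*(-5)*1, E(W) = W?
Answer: 31775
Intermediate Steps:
j(O) = 25 (j(O) = 25*1 = 25)
(-41*(-31))*j(E(2)) = -41*(-31)*25 = 1271*25 = 31775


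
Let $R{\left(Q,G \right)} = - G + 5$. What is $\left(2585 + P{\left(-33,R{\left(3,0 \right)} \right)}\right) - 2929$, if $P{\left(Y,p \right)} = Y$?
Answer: $-377$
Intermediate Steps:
$R{\left(Q,G \right)} = 5 - G$
$\left(2585 + P{\left(-33,R{\left(3,0 \right)} \right)}\right) - 2929 = \left(2585 - 33\right) - 2929 = 2552 - 2929 = -377$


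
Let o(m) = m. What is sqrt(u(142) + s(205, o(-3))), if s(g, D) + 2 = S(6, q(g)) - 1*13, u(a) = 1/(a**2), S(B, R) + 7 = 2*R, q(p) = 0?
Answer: I*sqrt(443607)/142 ≈ 4.6904*I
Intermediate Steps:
S(B, R) = -7 + 2*R
u(a) = a**(-2)
s(g, D) = -22 (s(g, D) = -2 + ((-7 + 2*0) - 1*13) = -2 + ((-7 + 0) - 13) = -2 + (-7 - 13) = -2 - 20 = -22)
sqrt(u(142) + s(205, o(-3))) = sqrt(142**(-2) - 22) = sqrt(1/20164 - 22) = sqrt(-443607/20164) = I*sqrt(443607)/142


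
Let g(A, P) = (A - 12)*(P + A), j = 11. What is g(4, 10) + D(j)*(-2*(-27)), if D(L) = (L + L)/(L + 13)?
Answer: -125/2 ≈ -62.500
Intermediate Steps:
g(A, P) = (-12 + A)*(A + P)
D(L) = 2*L/(13 + L) (D(L) = (2*L)/(13 + L) = 2*L/(13 + L))
g(4, 10) + D(j)*(-2*(-27)) = (4**2 - 12*4 - 12*10 + 4*10) + (2*11/(13 + 11))*(-2*(-27)) = (16 - 48 - 120 + 40) + (2*11/24)*54 = -112 + (2*11*(1/24))*54 = -112 + (11/12)*54 = -112 + 99/2 = -125/2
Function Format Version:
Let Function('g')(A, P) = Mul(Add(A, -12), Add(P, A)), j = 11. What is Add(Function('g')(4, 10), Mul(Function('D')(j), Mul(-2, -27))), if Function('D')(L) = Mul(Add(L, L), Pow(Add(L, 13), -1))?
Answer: Rational(-125, 2) ≈ -62.500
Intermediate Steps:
Function('g')(A, P) = Mul(Add(-12, A), Add(A, P))
Function('D')(L) = Mul(2, L, Pow(Add(13, L), -1)) (Function('D')(L) = Mul(Mul(2, L), Pow(Add(13, L), -1)) = Mul(2, L, Pow(Add(13, L), -1)))
Add(Function('g')(4, 10), Mul(Function('D')(j), Mul(-2, -27))) = Add(Add(Pow(4, 2), Mul(-12, 4), Mul(-12, 10), Mul(4, 10)), Mul(Mul(2, 11, Pow(Add(13, 11), -1)), Mul(-2, -27))) = Add(Add(16, -48, -120, 40), Mul(Mul(2, 11, Pow(24, -1)), 54)) = Add(-112, Mul(Mul(2, 11, Rational(1, 24)), 54)) = Add(-112, Mul(Rational(11, 12), 54)) = Add(-112, Rational(99, 2)) = Rational(-125, 2)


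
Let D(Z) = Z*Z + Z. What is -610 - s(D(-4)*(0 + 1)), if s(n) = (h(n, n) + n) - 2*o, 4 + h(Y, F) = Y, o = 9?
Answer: -612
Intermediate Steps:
h(Y, F) = -4 + Y
D(Z) = Z + Z² (D(Z) = Z² + Z = Z + Z²)
s(n) = -22 + 2*n (s(n) = ((-4 + n) + n) - 2*9 = (-4 + 2*n) - 18 = -22 + 2*n)
-610 - s(D(-4)*(0 + 1)) = -610 - (-22 + 2*((-4*(1 - 4))*(0 + 1))) = -610 - (-22 + 2*(-4*(-3)*1)) = -610 - (-22 + 2*(12*1)) = -610 - (-22 + 2*12) = -610 - (-22 + 24) = -610 - 1*2 = -610 - 2 = -612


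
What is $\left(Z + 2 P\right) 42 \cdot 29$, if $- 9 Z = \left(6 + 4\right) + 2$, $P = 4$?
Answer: $8120$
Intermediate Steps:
$Z = - \frac{4}{3}$ ($Z = - \frac{\left(6 + 4\right) + 2}{9} = - \frac{10 + 2}{9} = \left(- \frac{1}{9}\right) 12 = - \frac{4}{3} \approx -1.3333$)
$\left(Z + 2 P\right) 42 \cdot 29 = \left(- \frac{4}{3} + 2 \cdot 4\right) 42 \cdot 29 = \left(- \frac{4}{3} + 8\right) 42 \cdot 29 = \frac{20}{3} \cdot 42 \cdot 29 = 280 \cdot 29 = 8120$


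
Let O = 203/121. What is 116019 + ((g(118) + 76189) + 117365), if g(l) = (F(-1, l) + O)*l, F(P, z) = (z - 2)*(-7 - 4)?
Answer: 19263559/121 ≈ 1.5920e+5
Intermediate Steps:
F(P, z) = 22 - 11*z (F(P, z) = (-2 + z)*(-11) = 22 - 11*z)
O = 203/121 (O = 203*(1/121) = 203/121 ≈ 1.6777)
g(l) = l*(2865/121 - 11*l) (g(l) = ((22 - 11*l) + 203/121)*l = (2865/121 - 11*l)*l = l*(2865/121 - 11*l))
116019 + ((g(118) + 76189) + 117365) = 116019 + (((1/121)*118*(2865 - 1331*118) + 76189) + 117365) = 116019 + (((1/121)*118*(2865 - 157058) + 76189) + 117365) = 116019 + (((1/121)*118*(-154193) + 76189) + 117365) = 116019 + ((-18194774/121 + 76189) + 117365) = 116019 + (-8975905/121 + 117365) = 116019 + 5225260/121 = 19263559/121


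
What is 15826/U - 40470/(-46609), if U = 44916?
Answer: 1277692277/1046744922 ≈ 1.2206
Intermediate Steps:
15826/U - 40470/(-46609) = 15826/44916 - 40470/(-46609) = 15826*(1/44916) - 40470*(-1/46609) = 7913/22458 + 40470/46609 = 1277692277/1046744922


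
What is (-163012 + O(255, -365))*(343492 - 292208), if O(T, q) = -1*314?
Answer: -8376010584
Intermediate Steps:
O(T, q) = -314
(-163012 + O(255, -365))*(343492 - 292208) = (-163012 - 314)*(343492 - 292208) = -163326*51284 = -8376010584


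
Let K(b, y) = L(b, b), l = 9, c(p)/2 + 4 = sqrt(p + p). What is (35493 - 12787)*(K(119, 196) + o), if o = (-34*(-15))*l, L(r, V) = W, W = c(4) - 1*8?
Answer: 103857244 + 90824*sqrt(2) ≈ 1.0399e+8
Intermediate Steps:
c(p) = -8 + 2*sqrt(2)*sqrt(p) (c(p) = -8 + 2*sqrt(p + p) = -8 + 2*sqrt(2*p) = -8 + 2*(sqrt(2)*sqrt(p)) = -8 + 2*sqrt(2)*sqrt(p))
W = -16 + 4*sqrt(2) (W = (-8 + 2*sqrt(2)*sqrt(4)) - 1*8 = (-8 + 2*sqrt(2)*2) - 8 = (-8 + 4*sqrt(2)) - 8 = -16 + 4*sqrt(2) ≈ -10.343)
L(r, V) = -16 + 4*sqrt(2)
K(b, y) = -16 + 4*sqrt(2)
o = 4590 (o = -34*(-15)*9 = 510*9 = 4590)
(35493 - 12787)*(K(119, 196) + o) = (35493 - 12787)*((-16 + 4*sqrt(2)) + 4590) = 22706*(4574 + 4*sqrt(2)) = 103857244 + 90824*sqrt(2)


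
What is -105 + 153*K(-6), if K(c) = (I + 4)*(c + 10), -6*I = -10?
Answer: 3363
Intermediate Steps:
I = 5/3 (I = -1/6*(-10) = 5/3 ≈ 1.6667)
K(c) = 170/3 + 17*c/3 (K(c) = (5/3 + 4)*(c + 10) = 17*(10 + c)/3 = 170/3 + 17*c/3)
-105 + 153*K(-6) = -105 + 153*(170/3 + (17/3)*(-6)) = -105 + 153*(170/3 - 34) = -105 + 153*(68/3) = -105 + 3468 = 3363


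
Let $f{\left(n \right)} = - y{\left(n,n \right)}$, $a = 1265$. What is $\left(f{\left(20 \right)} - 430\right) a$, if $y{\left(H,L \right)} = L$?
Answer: $-569250$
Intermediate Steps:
$f{\left(n \right)} = - n$
$\left(f{\left(20 \right)} - 430\right) a = \left(\left(-1\right) 20 - 430\right) 1265 = \left(-20 - 430\right) 1265 = \left(-450\right) 1265 = -569250$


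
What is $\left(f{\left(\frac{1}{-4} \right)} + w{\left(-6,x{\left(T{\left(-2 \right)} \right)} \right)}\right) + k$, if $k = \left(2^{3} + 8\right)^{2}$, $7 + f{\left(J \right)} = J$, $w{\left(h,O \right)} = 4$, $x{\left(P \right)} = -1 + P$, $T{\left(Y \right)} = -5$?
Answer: $\frac{1011}{4} \approx 252.75$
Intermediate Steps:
$f{\left(J \right)} = -7 + J$
$k = 256$ ($k = \left(8 + 8\right)^{2} = 16^{2} = 256$)
$\left(f{\left(\frac{1}{-4} \right)} + w{\left(-6,x{\left(T{\left(-2 \right)} \right)} \right)}\right) + k = \left(\left(-7 + \frac{1}{-4}\right) + 4\right) + 256 = \left(\left(-7 - \frac{1}{4}\right) + 4\right) + 256 = \left(- \frac{29}{4} + 4\right) + 256 = - \frac{13}{4} + 256 = \frac{1011}{4}$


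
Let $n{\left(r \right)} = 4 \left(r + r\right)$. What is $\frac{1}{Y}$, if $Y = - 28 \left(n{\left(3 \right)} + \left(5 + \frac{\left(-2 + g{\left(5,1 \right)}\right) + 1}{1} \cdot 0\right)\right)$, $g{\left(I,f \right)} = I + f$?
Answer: $- \frac{1}{812} \approx -0.0012315$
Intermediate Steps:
$n{\left(r \right)} = 8 r$ ($n{\left(r \right)} = 4 \cdot 2 r = 8 r$)
$Y = -812$ ($Y = - 28 \left(8 \cdot 3 + \left(5 + \frac{\left(-2 + \left(5 + 1\right)\right) + 1}{1} \cdot 0\right)\right) = - 28 \left(24 + \left(5 + \left(\left(-2 + 6\right) + 1\right) 1 \cdot 0\right)\right) = - 28 \left(24 + \left(5 + \left(4 + 1\right) 1 \cdot 0\right)\right) = - 28 \left(24 + \left(5 + 5 \cdot 1 \cdot 0\right)\right) = - 28 \left(24 + \left(5 + 5 \cdot 0\right)\right) = - 28 \left(24 + \left(5 + 0\right)\right) = - 28 \left(24 + 5\right) = \left(-28\right) 29 = -812$)
$\frac{1}{Y} = \frac{1}{-812} = - \frac{1}{812}$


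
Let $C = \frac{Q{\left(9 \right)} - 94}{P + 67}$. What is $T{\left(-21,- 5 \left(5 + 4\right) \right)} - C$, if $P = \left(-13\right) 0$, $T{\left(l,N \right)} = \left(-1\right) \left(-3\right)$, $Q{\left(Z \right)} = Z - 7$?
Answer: $\frac{293}{67} \approx 4.3731$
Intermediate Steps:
$Q{\left(Z \right)} = -7 + Z$
$T{\left(l,N \right)} = 3$
$P = 0$
$C = - \frac{92}{67}$ ($C = \frac{\left(-7 + 9\right) - 94}{0 + 67} = \frac{2 - 94}{67} = \left(-92\right) \frac{1}{67} = - \frac{92}{67} \approx -1.3731$)
$T{\left(-21,- 5 \left(5 + 4\right) \right)} - C = 3 - - \frac{92}{67} = 3 + \frac{92}{67} = \frac{293}{67}$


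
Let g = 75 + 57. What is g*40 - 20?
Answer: 5260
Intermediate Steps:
g = 132
g*40 - 20 = 132*40 - 20 = 5280 - 20 = 5260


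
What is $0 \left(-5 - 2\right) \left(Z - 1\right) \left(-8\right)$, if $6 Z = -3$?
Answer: $0$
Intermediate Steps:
$Z = - \frac{1}{2}$ ($Z = \frac{1}{6} \left(-3\right) = - \frac{1}{2} \approx -0.5$)
$0 \left(-5 - 2\right) \left(Z - 1\right) \left(-8\right) = 0 \left(-5 - 2\right) \left(- \frac{1}{2} - 1\right) \left(-8\right) = 0 \left(\left(-7\right) \left(- \frac{3}{2}\right)\right) \left(-8\right) = 0 \cdot \frac{21}{2} \left(-8\right) = 0 \left(-8\right) = 0$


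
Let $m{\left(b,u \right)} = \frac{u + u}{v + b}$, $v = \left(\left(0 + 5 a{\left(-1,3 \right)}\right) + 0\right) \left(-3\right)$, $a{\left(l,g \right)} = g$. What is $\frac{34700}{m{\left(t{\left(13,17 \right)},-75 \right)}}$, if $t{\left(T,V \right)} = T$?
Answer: $\frac{22208}{3} \approx 7402.7$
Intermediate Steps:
$v = -45$ ($v = \left(\left(0 + 5 \cdot 3\right) + 0\right) \left(-3\right) = \left(\left(0 + 15\right) + 0\right) \left(-3\right) = \left(15 + 0\right) \left(-3\right) = 15 \left(-3\right) = -45$)
$m{\left(b,u \right)} = \frac{2 u}{-45 + b}$ ($m{\left(b,u \right)} = \frac{u + u}{-45 + b} = \frac{2 u}{-45 + b}$)
$\frac{34700}{m{\left(t{\left(13,17 \right)},-75 \right)}} = \frac{34700}{2 \left(-75\right) \frac{1}{-45 + 13}} = \frac{34700}{2 \left(-75\right) \frac{1}{-32}} = \frac{34700}{2 \left(-75\right) \left(- \frac{1}{32}\right)} = \frac{34700}{\frac{75}{16}} = 34700 \cdot \frac{16}{75} = \frac{22208}{3}$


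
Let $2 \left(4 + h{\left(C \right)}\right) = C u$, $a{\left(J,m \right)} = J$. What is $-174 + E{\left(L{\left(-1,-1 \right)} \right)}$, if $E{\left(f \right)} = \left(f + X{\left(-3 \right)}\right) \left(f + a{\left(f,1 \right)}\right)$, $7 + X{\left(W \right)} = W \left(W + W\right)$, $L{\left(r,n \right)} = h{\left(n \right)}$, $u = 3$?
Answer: $- \frac{469}{2} \approx -234.5$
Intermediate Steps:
$h{\left(C \right)} = -4 + \frac{3 C}{2}$ ($h{\left(C \right)} = -4 + \frac{C 3}{2} = -4 + \frac{3 C}{2}$)
$L{\left(r,n \right)} = -4 + \frac{3 n}{2}$
$X{\left(W \right)} = -7 + 2 W^{2}$ ($X{\left(W \right)} = -7 + W \left(W + W\right) = -7 + W 2 W = -7 + 2 W^{2}$)
$E{\left(f \right)} = 2 f \left(11 + f\right)$ ($E{\left(f \right)} = \left(f - \left(7 - 2 \left(-3\right)^{2}\right)\right) \left(f + f\right) = \left(f + \left(-7 + 2 \cdot 9\right)\right) 2 f = \left(f + \left(-7 + 18\right)\right) 2 f = \left(f + 11\right) 2 f = \left(11 + f\right) 2 f = 2 f \left(11 + f\right)$)
$-174 + E{\left(L{\left(-1,-1 \right)} \right)} = -174 + 2 \left(-4 + \frac{3}{2} \left(-1\right)\right) \left(11 + \left(-4 + \frac{3}{2} \left(-1\right)\right)\right) = -174 + 2 \left(-4 - \frac{3}{2}\right) \left(11 - \frac{11}{2}\right) = -174 + 2 \left(- \frac{11}{2}\right) \left(11 - \frac{11}{2}\right) = -174 + 2 \left(- \frac{11}{2}\right) \frac{11}{2} = -174 - \frac{121}{2} = - \frac{469}{2}$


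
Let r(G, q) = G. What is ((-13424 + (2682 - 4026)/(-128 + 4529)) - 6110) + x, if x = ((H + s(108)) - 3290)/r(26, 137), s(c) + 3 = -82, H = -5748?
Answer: -758460917/38142 ≈ -19885.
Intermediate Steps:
s(c) = -85 (s(c) = -3 - 82 = -85)
x = -9123/26 (x = ((-5748 - 85) - 3290)/26 = (-5833 - 3290)*(1/26) = -9123*1/26 = -9123/26 ≈ -350.88)
((-13424 + (2682 - 4026)/(-128 + 4529)) - 6110) + x = ((-13424 + (2682 - 4026)/(-128 + 4529)) - 6110) - 9123/26 = ((-13424 - 1344/4401) - 6110) - 9123/26 = ((-13424 - 1344*1/4401) - 6110) - 9123/26 = ((-13424 - 448/1467) - 6110) - 9123/26 = (-19693456/1467 - 6110) - 9123/26 = -28656826/1467 - 9123/26 = -758460917/38142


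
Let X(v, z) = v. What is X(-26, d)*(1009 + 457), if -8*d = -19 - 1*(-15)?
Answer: -38116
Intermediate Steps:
d = 1/2 (d = -(-19 - 1*(-15))/8 = -(-19 + 15)/8 = -1/8*(-4) = 1/2 ≈ 0.50000)
X(-26, d)*(1009 + 457) = -26*(1009 + 457) = -26*1466 = -38116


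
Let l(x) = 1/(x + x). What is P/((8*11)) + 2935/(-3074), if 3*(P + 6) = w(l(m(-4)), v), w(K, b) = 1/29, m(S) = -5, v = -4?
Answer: -415033/405768 ≈ -1.0228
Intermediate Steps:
l(x) = 1/(2*x)
w(K, b) = 1/29
P = -521/87 (P = -6 + (⅓)*(1/29) = -6 + 1/87 = -521/87 ≈ -5.9885)
P/((8*11)) + 2935/(-3074) = -521/(87*(8*11)) + 2935/(-3074) = -521/87/88 + 2935*(-1/3074) = -521/87*1/88 - 2935/3074 = -521/7656 - 2935/3074 = -415033/405768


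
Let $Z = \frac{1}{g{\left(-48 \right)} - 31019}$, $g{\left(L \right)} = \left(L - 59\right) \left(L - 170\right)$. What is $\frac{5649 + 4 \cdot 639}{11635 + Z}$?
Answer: $\frac{21040355}{29836018} \approx 0.7052$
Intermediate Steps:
$g{\left(L \right)} = \left(-170 + L\right) \left(-59 + L\right)$ ($g{\left(L \right)} = \left(-59 + L\right) \left(-170 + L\right) = \left(-170 + L\right) \left(-59 + L\right)$)
$Z = - \frac{1}{7693}$ ($Z = \frac{1}{\left(10030 + \left(-48\right)^{2} - -10992\right) - 31019} = \frac{1}{\left(10030 + 2304 + 10992\right) - 31019} = \frac{1}{23326 - 31019} = \frac{1}{-7693} = - \frac{1}{7693} \approx -0.00012999$)
$\frac{5649 + 4 \cdot 639}{11635 + Z} = \frac{5649 + 4 \cdot 639}{11635 - \frac{1}{7693}} = \frac{5649 + 2556}{\frac{89508054}{7693}} = 8205 \cdot \frac{7693}{89508054} = \frac{21040355}{29836018}$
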